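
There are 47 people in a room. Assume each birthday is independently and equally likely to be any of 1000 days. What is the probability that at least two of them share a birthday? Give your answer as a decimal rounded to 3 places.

It's easier to compute the probability that all 47 are distinct.
P(all distinct) = 1000/1000 · 999/1000 · ··· · 954/1000 ≈ 0.333.
So the probability of at least one match is 1 − 0.333 = 0.667.

0.667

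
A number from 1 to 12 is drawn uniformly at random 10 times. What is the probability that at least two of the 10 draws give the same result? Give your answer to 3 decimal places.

0.996

P(all 10 different) = 12/12 · 11/12 · ··· · 3/12 ≈ 0.004.
P(at least two equal) = 1 − 0.004 = 0.996.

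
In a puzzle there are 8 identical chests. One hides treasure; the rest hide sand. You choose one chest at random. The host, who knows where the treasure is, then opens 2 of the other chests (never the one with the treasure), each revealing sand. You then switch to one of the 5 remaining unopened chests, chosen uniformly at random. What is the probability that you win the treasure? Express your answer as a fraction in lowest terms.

Your original chest holds the treasure with probability 1/8, so the other 7 collectively hold it with probability 7/8.
The host can always find 2 empty chests to open, so the reveals don't change that 7/8; it is now spread over the 5 remaining unopened chests.
P(win by switching) = (7/8) · (1/5) = 7/40.

7/40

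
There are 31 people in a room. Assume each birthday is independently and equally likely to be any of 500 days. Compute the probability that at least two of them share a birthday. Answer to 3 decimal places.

0.613

It's easier to compute the probability that all 31 are distinct.
P(all distinct) = 500/500 · 499/500 · ··· · 470/500 ≈ 0.387.
So the probability of at least one match is 1 − 0.387 = 0.613.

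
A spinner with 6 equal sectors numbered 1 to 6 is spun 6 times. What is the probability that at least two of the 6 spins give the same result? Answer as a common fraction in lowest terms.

P(all 6 different) = 6/6 · 5/6 · ··· · 1/6 = 5/324.
P(at least two equal) = 1 − 5/324 = 319/324.

319/324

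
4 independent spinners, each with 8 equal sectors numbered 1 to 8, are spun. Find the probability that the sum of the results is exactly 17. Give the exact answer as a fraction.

21/256

There are 8^4 = 4096 equally likely outcomes.
The number of ordered 4-tuples from {1,…,8} summing to 17 is 336.
P(sum = 17) = 336/4096 = 21/256.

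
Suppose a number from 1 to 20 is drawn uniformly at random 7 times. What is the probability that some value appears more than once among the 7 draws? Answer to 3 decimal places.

0.695

P(all 7 different) = 20/20 · 19/20 · ··· · 14/20 ≈ 0.305.
P(at least two equal) = 1 − 0.305 = 0.695.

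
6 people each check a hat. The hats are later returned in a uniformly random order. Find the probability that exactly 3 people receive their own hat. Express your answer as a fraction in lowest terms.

Choose which 3 of the 6 are fixed: C(6,3) = 20 ways.
The remaining 3 must have no fixed point: D(3) = 2.
P = 20·2/720 = 1/18.

1/18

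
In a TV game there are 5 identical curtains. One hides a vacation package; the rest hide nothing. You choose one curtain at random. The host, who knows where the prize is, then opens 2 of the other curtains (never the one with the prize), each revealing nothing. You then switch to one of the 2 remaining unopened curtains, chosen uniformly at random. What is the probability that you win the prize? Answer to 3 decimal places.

0.400

Your original curtain holds the prize with probability 1/5, so the other 4 collectively hold it with probability 4/5.
The host can always find 2 empty curtains to open, so the reveals don't change that 4/5; it is now spread over the 2 remaining unopened curtains.
P(win by switching) = (4/5) · (1/2) = 2/5 ≈ 0.400.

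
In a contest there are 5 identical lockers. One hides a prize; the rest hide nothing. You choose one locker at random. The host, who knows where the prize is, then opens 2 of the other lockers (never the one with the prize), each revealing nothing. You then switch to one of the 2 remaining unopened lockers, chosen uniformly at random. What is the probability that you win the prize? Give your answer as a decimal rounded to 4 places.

0.4000

Your original locker holds the prize with probability 1/5, so the other 4 collectively hold it with probability 4/5.
The host can always find 2 empty lockers to open, so the reveals don't change that 4/5; it is now spread over the 2 remaining unopened lockers.
P(win by switching) = (4/5) · (1/2) = 2/5 ≈ 0.4000.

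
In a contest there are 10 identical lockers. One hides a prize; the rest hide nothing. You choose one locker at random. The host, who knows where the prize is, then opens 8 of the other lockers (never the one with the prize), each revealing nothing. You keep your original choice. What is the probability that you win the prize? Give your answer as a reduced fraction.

1/10

The host can always open 8 empty lockers regardless of your choice, so the reveals give no information about your original locker.
P(win by staying) = 1/10.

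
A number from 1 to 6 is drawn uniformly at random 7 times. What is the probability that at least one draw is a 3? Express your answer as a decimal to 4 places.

P(no draw is a 3) = (5/6)^7 ≈ 0.2791.
P(at least one) = 1 − 0.2791 = 0.7209.

0.7209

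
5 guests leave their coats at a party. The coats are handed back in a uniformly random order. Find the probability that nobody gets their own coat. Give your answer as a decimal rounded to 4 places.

0.3667

This is the derangement probability: permutations of 5 with no fixed point.
D(5) = 5! · (1 − 1/1! + 1/2! − ··· + (−1)^5/5!) = 44.
P = 44/120 = 11/30 ≈ 0.3667.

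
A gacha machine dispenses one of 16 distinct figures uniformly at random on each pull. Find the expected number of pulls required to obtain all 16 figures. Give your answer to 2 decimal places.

After i distinct types are collected, each trial gives a new one with probability (16−i)/16, so the expected wait for the next new type is 16/(16−i).
E = 16/16 + 16/15 + 16/14 + 16/13 + 16/12 + 16/11 + 16/10 + 16/9 + 16/8 + 16/7 + 16/6 + 16/5 + 16/4 + 16/3 + 16/2 + 16/1 = 2436559/45045 ≈ 54.09.

54.09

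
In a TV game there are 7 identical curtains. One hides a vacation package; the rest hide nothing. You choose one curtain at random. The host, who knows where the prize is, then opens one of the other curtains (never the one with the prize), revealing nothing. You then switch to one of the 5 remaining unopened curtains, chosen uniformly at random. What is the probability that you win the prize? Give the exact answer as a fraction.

Your original curtain holds the prize with probability 1/7, so the other 6 collectively hold it with probability 6/7.
The host can always find an empty curtain to open, so this doesn't change that 6/7; it is now spread over the 5 remaining unopened curtains.
P(win by switching) = (6/7) · (1/5) = 6/35.

6/35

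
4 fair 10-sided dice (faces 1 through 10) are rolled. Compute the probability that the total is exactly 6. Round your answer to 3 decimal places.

0.001

There are 10^4 = 10000 equally likely outcomes.
The number of ordered 4-tuples from {1,…,10} summing to 6 is 10.
P(sum = 6) = 10/10000 = 1/1000 ≈ 0.001.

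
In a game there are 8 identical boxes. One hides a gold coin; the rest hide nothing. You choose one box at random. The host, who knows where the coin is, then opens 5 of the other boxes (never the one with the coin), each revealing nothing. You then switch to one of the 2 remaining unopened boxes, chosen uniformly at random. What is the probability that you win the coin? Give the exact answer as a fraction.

7/16

Your original box holds the coin with probability 1/8, so the other 7 collectively hold it with probability 7/8.
The host can always find 5 empty boxes to open, so the reveals don't change that 7/8; it is now spread over the 2 remaining unopened boxes.
P(win by switching) = (7/8) · (1/2) = 7/16.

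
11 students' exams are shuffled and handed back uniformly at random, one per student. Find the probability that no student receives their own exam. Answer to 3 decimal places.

0.368

This is the derangement probability: permutations of 11 with no fixed point.
D(11) = 11! · (1 − 1/1! + 1/2! − ··· + (−1)^11/11!) = 14684570.
P = 14684570/39916800 = 1468457/3991680 ≈ 0.368.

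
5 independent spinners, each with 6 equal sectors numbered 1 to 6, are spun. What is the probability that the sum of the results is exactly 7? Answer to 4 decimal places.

0.0019

There are 6^5 = 7776 equally likely outcomes.
The number of ordered 5-tuples from {1,…,6} summing to 7 is 15.
P(sum = 7) = 15/7776 = 5/2592 ≈ 0.0019.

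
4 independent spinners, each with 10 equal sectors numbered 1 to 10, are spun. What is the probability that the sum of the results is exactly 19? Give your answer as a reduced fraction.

37/625

There are 10^4 = 10000 equally likely outcomes.
The number of ordered 4-tuples from {1,…,10} summing to 19 is 592.
P(sum = 19) = 592/10000 = 37/625.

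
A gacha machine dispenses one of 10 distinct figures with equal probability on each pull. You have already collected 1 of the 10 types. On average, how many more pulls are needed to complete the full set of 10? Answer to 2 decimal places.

Starting from 1 distinct type, each trial gives a new one with probability (10−i)/10 when i types are held, so the wait for the next new type is 10/(10−i).
E = 10/9 + 10/8 + 10/7 + 10/6 + 10/5 + 10/4 + 10/3 + 10/2 + 10/1 = 7129/252 ≈ 28.29.

28.29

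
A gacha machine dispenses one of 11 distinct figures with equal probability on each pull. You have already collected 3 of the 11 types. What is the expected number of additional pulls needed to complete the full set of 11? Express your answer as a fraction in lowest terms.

Starting from 3 distinct types, each trial gives a new one with probability (11−i)/11 when i types are held, so the wait for the next new type is 11/(11−i).
E = 11/8 + 11/7 + 11/6 + 11/5 + 11/4 + 11/3 + 11/2 + 11/1 = 8371/280.

8371/280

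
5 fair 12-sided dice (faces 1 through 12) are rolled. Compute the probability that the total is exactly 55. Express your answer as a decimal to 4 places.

0.0005

There are 12^5 = 248832 equally likely outcomes.
The number of ordered 5-tuples from {1,…,12} summing to 55 is 126.
P(sum = 55) = 126/248832 = 7/13824 ≈ 0.0005.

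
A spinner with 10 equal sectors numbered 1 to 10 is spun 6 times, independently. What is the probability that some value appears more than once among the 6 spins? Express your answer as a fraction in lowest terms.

1061/1250

P(all 6 different) = 10/10 · 9/10 · ··· · 5/10 = 189/1250.
P(at least two equal) = 1 − 189/1250 = 1061/1250.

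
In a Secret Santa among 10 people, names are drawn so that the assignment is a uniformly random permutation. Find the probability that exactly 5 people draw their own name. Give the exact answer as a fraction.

Choose which 5 of the 10 are fixed: C(10,5) = 252 ways.
The remaining 5 must have no fixed point: D(5) = 44.
P = 252·44/3628800 = 11/3600.

11/3600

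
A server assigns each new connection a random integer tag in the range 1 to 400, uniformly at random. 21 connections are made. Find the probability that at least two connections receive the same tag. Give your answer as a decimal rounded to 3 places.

0.414

It's easier to compute the probability that all 21 are distinct.
P(all distinct) = 400/400 · 399/400 · ··· · 380/400 ≈ 0.586.
So the probability of at least one match is 1 − 0.586 = 0.414.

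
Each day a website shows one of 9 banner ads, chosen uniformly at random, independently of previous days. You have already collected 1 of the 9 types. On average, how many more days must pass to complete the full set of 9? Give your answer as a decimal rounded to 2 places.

24.46

Starting from 1 distinct type, each trial gives a new one with probability (9−i)/9 when i types are held, so the wait for the next new type is 9/(9−i).
E = 9/8 + 9/7 + 9/6 + 9/5 + 9/4 + 9/3 + 9/2 + 9/1 = 6849/280 ≈ 24.46.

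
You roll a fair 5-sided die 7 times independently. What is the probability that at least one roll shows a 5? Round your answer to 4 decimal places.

P(no roll shows a 5) = (4/5)^7 ≈ 0.2097.
P(at least one) = 1 − 0.2097 = 0.7903.

0.7903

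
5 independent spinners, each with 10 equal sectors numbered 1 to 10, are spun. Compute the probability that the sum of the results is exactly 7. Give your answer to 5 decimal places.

There are 10^5 = 100000 equally likely outcomes.
The number of ordered 5-tuples from {1,…,10} summing to 7 is 15.
P(sum = 7) = 15/100000 = 3/20000 ≈ 0.00015.

0.00015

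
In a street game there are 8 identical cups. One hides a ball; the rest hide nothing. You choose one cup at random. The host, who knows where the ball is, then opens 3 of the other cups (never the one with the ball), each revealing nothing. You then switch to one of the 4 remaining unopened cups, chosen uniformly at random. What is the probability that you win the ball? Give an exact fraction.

7/32

Your original cup holds the ball with probability 1/8, so the other 7 collectively hold it with probability 7/8.
The host can always find 3 empty cups to open, so the reveals don't change that 7/8; it is now spread over the 4 remaining unopened cups.
P(win by switching) = (7/8) · (1/4) = 7/32.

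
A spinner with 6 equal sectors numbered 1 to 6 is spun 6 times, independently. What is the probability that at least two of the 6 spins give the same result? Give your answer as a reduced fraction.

319/324

P(all 6 different) = 6/6 · 5/6 · ··· · 1/6 = 5/324.
P(at least two equal) = 1 − 5/324 = 319/324.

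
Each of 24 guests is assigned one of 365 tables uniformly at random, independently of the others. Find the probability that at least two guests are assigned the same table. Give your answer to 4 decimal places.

0.5383

It's easier to compute the probability that all 24 are distinct.
P(all distinct) = 365/365 · 364/365 · ··· · 342/365 ≈ 0.4617.
So the probability of at least one match is 1 − 0.4617 = 0.5383.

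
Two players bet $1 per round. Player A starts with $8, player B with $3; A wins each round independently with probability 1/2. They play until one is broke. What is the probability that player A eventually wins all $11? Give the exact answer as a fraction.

8/11

With a fair step, P(i) = ½P(i−1) + ½P(i+1) with P(0)=0, P(11)=1 has the linear solution P(i) = i/11.
P(8) = 8/11.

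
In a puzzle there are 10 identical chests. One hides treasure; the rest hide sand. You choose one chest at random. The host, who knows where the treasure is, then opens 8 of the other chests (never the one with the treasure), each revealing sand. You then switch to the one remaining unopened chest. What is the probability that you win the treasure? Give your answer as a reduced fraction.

Your original chest holds the treasure with probability 1/10, so the other 9 collectively hold it with probability 9/10.
The host can always find 8 empty chests to open, so the reveals don't change that 9/10; it is now spread over the 1 remaining unopened chest.
P(win by switching) = (9/10) · (1/1) = 9/10.

9/10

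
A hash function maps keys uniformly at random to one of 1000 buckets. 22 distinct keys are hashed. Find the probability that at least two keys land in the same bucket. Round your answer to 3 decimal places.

It's easier to compute the probability that all 22 are distinct.
P(all distinct) = 1000/1000 · 999/1000 · ··· · 979/1000 ≈ 0.792.
So the probability of at least one match is 1 − 0.792 = 0.208.

0.208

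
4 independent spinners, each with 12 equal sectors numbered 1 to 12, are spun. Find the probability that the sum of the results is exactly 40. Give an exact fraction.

55/6912

There are 12^4 = 20736 equally likely outcomes.
The number of ordered 4-tuples from {1,…,12} summing to 40 is 165.
P(sum = 40) = 165/20736 = 55/6912.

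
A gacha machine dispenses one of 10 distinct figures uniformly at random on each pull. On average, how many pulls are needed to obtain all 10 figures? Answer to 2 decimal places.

29.29

After i distinct types are collected, each trial gives a new one with probability (10−i)/10, so the expected wait for the next new type is 10/(10−i).
E = 10/10 + 10/9 + 10/8 + 10/7 + 10/6 + 10/5 + 10/4 + 10/3 + 10/2 + 10/1 = 7381/252 ≈ 29.29.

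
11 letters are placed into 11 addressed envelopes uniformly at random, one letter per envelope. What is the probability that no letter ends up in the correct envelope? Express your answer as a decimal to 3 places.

0.368

This is the derangement probability: permutations of 11 with no fixed point.
D(11) = 11! · (1 − 1/1! + 1/2! − ··· + (−1)^11/11!) = 14684570.
P = 14684570/39916800 = 1468457/3991680 ≈ 0.368.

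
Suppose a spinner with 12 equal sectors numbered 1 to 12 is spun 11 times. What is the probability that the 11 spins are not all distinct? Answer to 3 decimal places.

P(all 11 different) = 12/12 · 11/12 · ··· · 2/12 ≈ 0.001.
P(at least two equal) = 1 − 0.001 = 0.999.

0.999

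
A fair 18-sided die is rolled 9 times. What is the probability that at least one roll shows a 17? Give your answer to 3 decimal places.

P(no roll shows a 17) = (17/18)^9 ≈ 0.598.
P(at least one) = 1 − 0.598 = 0.402.

0.402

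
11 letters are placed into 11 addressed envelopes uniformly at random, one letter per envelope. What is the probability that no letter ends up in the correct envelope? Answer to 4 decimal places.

0.3679

This is the derangement probability: permutations of 11 with no fixed point.
D(11) = 11! · (1 − 1/1! + 1/2! − ··· + (−1)^11/11!) = 14684570.
P = 14684570/39916800 = 1468457/3991680 ≈ 0.3679.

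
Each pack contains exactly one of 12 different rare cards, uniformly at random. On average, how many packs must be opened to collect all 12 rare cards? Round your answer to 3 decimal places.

37.239

After i distinct types are collected, each trial gives a new one with probability (12−i)/12, so the expected wait for the next new type is 12/(12−i).
E = 12/12 + 12/11 + 12/10 + 12/9 + 12/8 + 12/7 + 12/6 + 12/5 + 12/4 + 12/3 + 12/2 + 12/1 = 86021/2310 ≈ 37.239.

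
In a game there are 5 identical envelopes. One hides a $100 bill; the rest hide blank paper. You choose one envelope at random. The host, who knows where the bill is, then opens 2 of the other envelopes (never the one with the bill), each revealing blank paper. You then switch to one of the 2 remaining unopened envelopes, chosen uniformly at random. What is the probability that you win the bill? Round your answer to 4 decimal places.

Your original envelope holds the bill with probability 1/5, so the other 4 collectively hold it with probability 4/5.
The host can always find 2 empty envelopes to open, so the reveals don't change that 4/5; it is now spread over the 2 remaining unopened envelopes.
P(win by switching) = (4/5) · (1/2) = 2/5 ≈ 0.4000.

0.4000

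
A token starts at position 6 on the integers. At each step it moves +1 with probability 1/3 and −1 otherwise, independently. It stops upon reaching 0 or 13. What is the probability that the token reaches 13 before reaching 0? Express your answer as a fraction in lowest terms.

63/8191

Let r = q/p = (2/3)/(1/3) = 2. The recurrence P(i) = p·P(i+1) + q·P(i−1) with P(0)=0, P(13)=1 gives P(i) = (1 − r^i)/(1 − r^13).
P(6) = (1 − (2)^6) / (1 − (2)^13) = 63/8191.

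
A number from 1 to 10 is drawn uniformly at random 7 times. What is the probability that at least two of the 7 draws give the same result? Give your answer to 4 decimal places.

0.9395

P(all 7 different) = 10/10 · 9/10 · ··· · 4/10 ≈ 0.0605.
P(at least two equal) = 1 − 0.0605 = 0.9395.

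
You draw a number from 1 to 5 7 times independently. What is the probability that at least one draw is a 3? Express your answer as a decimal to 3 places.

P(no draw is a 3) = (4/5)^7 ≈ 0.210.
P(at least one) = 1 − 0.210 = 0.790.

0.790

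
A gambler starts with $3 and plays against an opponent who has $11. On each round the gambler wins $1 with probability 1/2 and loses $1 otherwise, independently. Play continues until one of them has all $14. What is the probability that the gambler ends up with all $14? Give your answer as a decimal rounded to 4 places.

With a fair step, P(i) = ½P(i−1) + ½P(i+1) with P(0)=0, P(14)=1 has the linear solution P(i) = i/14.
P(3) = 3/14 ≈ 0.2143.

0.2143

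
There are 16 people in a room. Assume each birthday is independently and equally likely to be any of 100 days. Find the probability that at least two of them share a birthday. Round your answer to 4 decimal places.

It's easier to compute the probability that all 16 are distinct.
P(all distinct) = 100/100 · 99/100 · ··· · 85/100 ≈ 0.2816.
So the probability of at least one match is 1 − 0.2816 = 0.7184.

0.7184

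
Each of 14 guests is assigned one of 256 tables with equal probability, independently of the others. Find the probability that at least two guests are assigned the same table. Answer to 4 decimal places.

0.3036

It's easier to compute the probability that all 14 are distinct.
P(all distinct) = 256/256 · 255/256 · ··· · 243/256 ≈ 0.6964.
So the probability of at least one match is 1 − 0.6964 = 0.3036.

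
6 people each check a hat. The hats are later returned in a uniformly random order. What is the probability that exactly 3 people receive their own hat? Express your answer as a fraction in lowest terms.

Choose which 3 of the 6 are fixed: C(6,3) = 20 ways.
The remaining 3 must have no fixed point: D(3) = 2.
P = 20·2/720 = 1/18.

1/18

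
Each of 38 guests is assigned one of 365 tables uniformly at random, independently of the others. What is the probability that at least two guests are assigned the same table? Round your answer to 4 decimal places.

It's easier to compute the probability that all 38 are distinct.
P(all distinct) = 365/365 · 364/365 · ··· · 328/365 ≈ 0.1359.
So the probability of at least one match is 1 − 0.1359 = 0.8641.

0.8641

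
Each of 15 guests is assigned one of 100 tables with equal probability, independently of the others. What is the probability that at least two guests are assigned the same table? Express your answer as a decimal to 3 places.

It's easier to compute the probability that all 15 are distinct.
P(all distinct) = 100/100 · 99/100 · ··· · 86/100 ≈ 0.331.
So the probability of at least one match is 1 − 0.331 = 0.669.

0.669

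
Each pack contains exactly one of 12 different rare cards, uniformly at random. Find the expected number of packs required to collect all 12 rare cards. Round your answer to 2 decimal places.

After i distinct types are collected, each trial gives a new one with probability (12−i)/12, so the expected wait for the next new type is 12/(12−i).
E = 12/12 + 12/11 + 12/10 + 12/9 + 12/8 + 12/7 + 12/6 + 12/5 + 12/4 + 12/3 + 12/2 + 12/1 = 86021/2310 ≈ 37.24.

37.24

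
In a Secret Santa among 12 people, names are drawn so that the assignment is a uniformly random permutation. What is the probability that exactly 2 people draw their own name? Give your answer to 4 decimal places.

Choose which 2 of the 12 are fixed: C(12,2) = 66 ways.
The remaining 10 must have no fixed point: D(10) = 1334961.
P = 66·1334961/479001600 = 16481/89600 ≈ 0.1839.

0.1839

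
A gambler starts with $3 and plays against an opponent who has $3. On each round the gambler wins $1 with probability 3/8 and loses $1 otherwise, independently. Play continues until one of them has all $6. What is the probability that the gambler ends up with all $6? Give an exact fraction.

27/152

Let r = q/p = (5/8)/(3/8) = 5/3. The recurrence P(i) = p·P(i+1) + q·P(i−1) with P(0)=0, P(6)=1 gives P(i) = (1 − r^i)/(1 − r^6).
P(3) = (1 − (5/3)^3) / (1 − (5/3)^6) = 27/152.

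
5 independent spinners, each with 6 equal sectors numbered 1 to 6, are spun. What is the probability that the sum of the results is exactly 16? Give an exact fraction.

245/2592

There are 6^5 = 7776 equally likely outcomes.
The number of ordered 5-tuples from {1,…,6} summing to 16 is 735.
P(sum = 16) = 735/7776 = 245/2592.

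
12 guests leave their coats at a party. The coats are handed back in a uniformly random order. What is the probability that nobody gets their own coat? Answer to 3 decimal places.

This is the derangement probability: permutations of 12 with no fixed point.
D(12) = 12! · (1 − 1/1! + 1/2! − ··· + (−1)^12/12!) = 176214841.
P = 176214841/479001600 = 16019531/43545600 ≈ 0.368.

0.368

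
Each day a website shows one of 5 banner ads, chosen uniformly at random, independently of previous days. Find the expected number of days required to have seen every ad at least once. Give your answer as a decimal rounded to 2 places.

After i distinct types are collected, each trial gives a new one with probability (5−i)/5, so the expected wait for the next new type is 5/(5−i).
E = 5/5 + 5/4 + 5/3 + 5/2 + 5/1 = 137/12 ≈ 11.42.

11.42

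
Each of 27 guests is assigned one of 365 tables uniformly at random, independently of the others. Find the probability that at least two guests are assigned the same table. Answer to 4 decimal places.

It's easier to compute the probability that all 27 are distinct.
P(all distinct) = 365/365 · 364/365 · ··· · 339/365 ≈ 0.3731.
So the probability of at least one match is 1 − 0.3731 = 0.6269.

0.6269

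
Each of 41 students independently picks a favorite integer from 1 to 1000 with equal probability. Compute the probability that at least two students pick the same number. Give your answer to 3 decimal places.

0.565

It's easier to compute the probability that all 41 are distinct.
P(all distinct) = 1000/1000 · 999/1000 · ··· · 960/1000 ≈ 0.435.
So the probability of at least one match is 1 − 0.435 = 0.565.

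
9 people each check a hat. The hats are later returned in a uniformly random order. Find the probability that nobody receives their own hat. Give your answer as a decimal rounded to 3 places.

This is the derangement probability: permutations of 9 with no fixed point.
D(9) = 9! · (1 − 1/1! + 1/2! − ··· + (−1)^9/9!) = 133496.
P = 133496/362880 = 16687/45360 ≈ 0.368.

0.368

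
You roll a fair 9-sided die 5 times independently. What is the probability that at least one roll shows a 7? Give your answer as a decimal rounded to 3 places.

P(no roll shows a 7) = (8/9)^5 ≈ 0.555.
P(at least one) = 1 − 0.555 = 0.445.

0.445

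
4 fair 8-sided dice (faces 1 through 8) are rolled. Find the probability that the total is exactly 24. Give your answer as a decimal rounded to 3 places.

There are 8^4 = 4096 equally likely outcomes.
The number of ordered 4-tuples from {1,…,8} summing to 24 is 161.
P(sum = 24) = 161/4096 ≈ 0.039.

0.039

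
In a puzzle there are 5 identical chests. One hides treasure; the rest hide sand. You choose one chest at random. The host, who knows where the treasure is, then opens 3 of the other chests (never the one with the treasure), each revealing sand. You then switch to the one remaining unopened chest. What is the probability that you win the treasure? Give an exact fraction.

Your original chest holds the treasure with probability 1/5, so the other 4 collectively hold it with probability 4/5.
The host can always find 3 empty chests to open, so the reveals don't change that 4/5; it is now spread over the 1 remaining unopened chest.
P(win by switching) = (4/5) · (1/1) = 4/5.

4/5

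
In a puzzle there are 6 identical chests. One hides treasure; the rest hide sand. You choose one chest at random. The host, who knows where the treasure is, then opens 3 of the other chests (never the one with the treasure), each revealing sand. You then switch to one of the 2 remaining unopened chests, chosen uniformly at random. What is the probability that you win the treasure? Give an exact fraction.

5/12

Your original chest holds the treasure with probability 1/6, so the other 5 collectively hold it with probability 5/6.
The host can always find 3 empty chests to open, so the reveals don't change that 5/6; it is now spread over the 2 remaining unopened chests.
P(win by switching) = (5/6) · (1/2) = 5/12.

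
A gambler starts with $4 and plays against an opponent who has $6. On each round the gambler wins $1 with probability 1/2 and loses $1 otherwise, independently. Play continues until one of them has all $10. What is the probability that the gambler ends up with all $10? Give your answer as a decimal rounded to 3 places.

With a fair step, P(i) = ½P(i−1) + ½P(i+1) with P(0)=0, P(10)=1 has the linear solution P(i) = i/10.
P(4) = 4/10 = 2/5 ≈ 0.400.

0.400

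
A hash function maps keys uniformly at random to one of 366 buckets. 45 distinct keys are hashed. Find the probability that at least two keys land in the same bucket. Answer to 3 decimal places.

It's easier to compute the probability that all 45 are distinct.
P(all distinct) = 366/366 · 365/366 · ··· · 322/366 ≈ 0.060.
So the probability of at least one match is 1 − 0.060 = 0.940.

0.940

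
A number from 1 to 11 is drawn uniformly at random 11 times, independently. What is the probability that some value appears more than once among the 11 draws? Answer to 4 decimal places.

0.9999

P(all 11 different) = 11/11 · 10/11 · ··· · 1/11 ≈ 0.0001.
P(at least two equal) = 1 − 0.0001 = 0.9999.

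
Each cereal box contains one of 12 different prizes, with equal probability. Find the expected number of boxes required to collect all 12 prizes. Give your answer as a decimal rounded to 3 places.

37.239

After i distinct types are collected, each trial gives a new one with probability (12−i)/12, so the expected wait for the next new type is 12/(12−i).
E = 12/12 + 12/11 + 12/10 + 12/9 + 12/8 + 12/7 + 12/6 + 12/5 + 12/4 + 12/3 + 12/2 + 12/1 = 86021/2310 ≈ 37.239.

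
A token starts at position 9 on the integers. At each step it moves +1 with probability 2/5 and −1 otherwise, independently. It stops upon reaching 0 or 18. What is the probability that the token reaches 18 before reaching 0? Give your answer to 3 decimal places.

Let r = q/p = (3/5)/(2/5) = 3/2. The recurrence P(i) = p·P(i+1) + q·P(i−1) with P(0)=0, P(18)=1 gives P(i) = (1 − r^i)/(1 − r^18).
P(9) = (1 − (3/2)^9) / (1 − (3/2)^18) = 512/20195 ≈ 0.025.

0.025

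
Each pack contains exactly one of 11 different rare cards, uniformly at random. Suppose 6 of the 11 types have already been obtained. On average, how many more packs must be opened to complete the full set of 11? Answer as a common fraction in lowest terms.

Starting from 6 distinct types, each trial gives a new one with probability (11−i)/11 when i types are held, so the wait for the next new type is 11/(11−i).
E = 11/5 + 11/4 + 11/3 + 11/2 + 11/1 = 1507/60.

1507/60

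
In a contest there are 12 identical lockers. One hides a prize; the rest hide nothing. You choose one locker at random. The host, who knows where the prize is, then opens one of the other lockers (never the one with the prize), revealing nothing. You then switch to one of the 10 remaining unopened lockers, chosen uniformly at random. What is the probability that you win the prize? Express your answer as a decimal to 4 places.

Your original locker holds the prize with probability 1/12, so the other 11 collectively hold it with probability 11/12.
The host can always find an empty locker to open, so this doesn't change that 11/12; it is now spread over the 10 remaining unopened lockers.
P(win by switching) = (11/12) · (1/10) = 11/120 ≈ 0.0917.

0.0917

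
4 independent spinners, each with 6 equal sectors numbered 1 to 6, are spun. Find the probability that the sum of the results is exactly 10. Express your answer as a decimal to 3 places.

0.062

There are 6^4 = 1296 equally likely outcomes.
The number of ordered 4-tuples from {1,…,6} summing to 10 is 80.
P(sum = 10) = 80/1296 = 5/81 ≈ 0.062.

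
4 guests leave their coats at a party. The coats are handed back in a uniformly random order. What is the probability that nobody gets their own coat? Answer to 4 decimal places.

This is the derangement probability: permutations of 4 with no fixed point.
D(4) = 4! · (1 − 1/1! + 1/2! − ··· + (−1)^4/4!) = 9.
P = 9/24 = 3/8 ≈ 0.3750.

0.3750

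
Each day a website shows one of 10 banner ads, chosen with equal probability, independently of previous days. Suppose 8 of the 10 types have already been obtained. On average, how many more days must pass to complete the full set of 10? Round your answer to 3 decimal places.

Starting from 8 distinct types, each trial gives a new one with probability (10−i)/10 when i types are held, so the wait for the next new type is 10/(10−i).
E = 10/2 + 10/1 = 15 ≈ 15.000.

15.000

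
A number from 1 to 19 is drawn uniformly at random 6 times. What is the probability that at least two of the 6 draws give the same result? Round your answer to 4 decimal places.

0.5848

P(all 6 different) = 19/19 · 18/19 · ··· · 14/19 ≈ 0.4152.
P(at least two equal) = 1 − 0.4152 = 0.5848.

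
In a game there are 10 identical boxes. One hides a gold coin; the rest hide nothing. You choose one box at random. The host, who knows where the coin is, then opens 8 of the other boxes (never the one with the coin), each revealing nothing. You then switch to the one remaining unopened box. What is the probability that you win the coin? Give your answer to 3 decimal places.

Your original box holds the coin with probability 1/10, so the other 9 collectively hold it with probability 9/10.
The host can always find 8 empty boxes to open, so the reveals don't change that 9/10; it is now spread over the 1 remaining unopened box.
P(win by switching) = (9/10) · (1/1) = 9/10 ≈ 0.900.

0.900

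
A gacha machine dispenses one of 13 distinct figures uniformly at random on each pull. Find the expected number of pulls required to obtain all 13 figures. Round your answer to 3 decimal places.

41.342

After i distinct types are collected, each trial gives a new one with probability (13−i)/13, so the expected wait for the next new type is 13/(13−i).
E = 13/13 + 13/12 + 13/11 + 13/10 + 13/9 + 13/8 + 13/7 + 13/6 + 13/5 + 13/4 + 13/3 + 13/2 + 13/1 = 1145993/27720 ≈ 41.342.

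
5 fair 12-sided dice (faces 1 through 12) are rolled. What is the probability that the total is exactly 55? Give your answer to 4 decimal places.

There are 12^5 = 248832 equally likely outcomes.
The number of ordered 5-tuples from {1,…,12} summing to 55 is 126.
P(sum = 55) = 126/248832 = 7/13824 ≈ 0.0005.

0.0005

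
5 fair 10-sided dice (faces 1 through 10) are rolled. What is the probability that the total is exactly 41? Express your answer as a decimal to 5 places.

There are 10^5 = 100000 equally likely outcomes.
The number of ordered 5-tuples from {1,…,10} summing to 41 is 715.
P(sum = 41) = 715/100000 = 143/20000 ≈ 0.00715.

0.00715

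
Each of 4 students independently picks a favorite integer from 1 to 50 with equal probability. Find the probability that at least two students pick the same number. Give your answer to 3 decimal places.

It's easier to compute the probability that all 4 are distinct.
P(all distinct) = 50/50 · 49/50 · ··· · 47/50 ≈ 0.884.
So the probability of at least one match is 1 − 0.884 = 0.116.

0.116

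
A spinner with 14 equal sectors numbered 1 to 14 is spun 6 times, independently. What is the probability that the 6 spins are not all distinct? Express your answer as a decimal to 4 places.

P(all 6 different) = 14/14 · 13/14 · ··· · 9/14 ≈ 0.2872.
P(at least two equal) = 1 − 0.2872 = 0.7128.

0.7128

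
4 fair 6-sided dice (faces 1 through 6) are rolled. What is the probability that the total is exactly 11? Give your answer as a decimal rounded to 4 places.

0.0802

There are 6^4 = 1296 equally likely outcomes.
The number of ordered 4-tuples from {1,…,6} summing to 11 is 104.
P(sum = 11) = 104/1296 = 13/162 ≈ 0.0802.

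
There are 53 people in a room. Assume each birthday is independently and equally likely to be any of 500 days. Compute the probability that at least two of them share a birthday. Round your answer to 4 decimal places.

It's easier to compute the probability that all 53 are distinct.
P(all distinct) = 500/500 · 499/500 · ··· · 448/500 ≈ 0.0574.
So the probability of at least one match is 1 − 0.0574 = 0.9426.

0.9426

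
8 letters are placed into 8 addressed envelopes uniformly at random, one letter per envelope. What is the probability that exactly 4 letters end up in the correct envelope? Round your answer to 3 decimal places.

Choose which 4 of the 8 are fixed: C(8,4) = 70 ways.
The remaining 4 must have no fixed point: D(4) = 9.
P = 70·9/40320 = 1/64 ≈ 0.016.

0.016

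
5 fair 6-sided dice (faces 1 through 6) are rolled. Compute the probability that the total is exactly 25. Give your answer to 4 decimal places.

There are 6^5 = 7776 equally likely outcomes.
The number of ordered 5-tuples from {1,…,6} summing to 25 is 126.
P(sum = 25) = 126/7776 = 7/432 ≈ 0.0162.

0.0162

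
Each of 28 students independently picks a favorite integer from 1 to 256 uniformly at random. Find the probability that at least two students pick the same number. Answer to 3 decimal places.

It's easier to compute the probability that all 28 are distinct.
P(all distinct) = 256/256 · 255/256 · ··· · 229/256 ≈ 0.216.
So the probability of at least one match is 1 − 0.216 = 0.784.

0.784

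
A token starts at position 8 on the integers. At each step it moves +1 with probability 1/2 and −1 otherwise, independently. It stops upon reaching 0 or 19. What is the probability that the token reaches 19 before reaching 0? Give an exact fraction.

With a fair step, P(i) = ½P(i−1) + ½P(i+1) with P(0)=0, P(19)=1 has the linear solution P(i) = i/19.
P(8) = 8/19.

8/19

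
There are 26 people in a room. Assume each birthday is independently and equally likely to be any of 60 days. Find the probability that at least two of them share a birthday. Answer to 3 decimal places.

0.998

It's easier to compute the probability that all 26 are distinct.
P(all distinct) = 60/60 · 59/60 · ··· · 35/60 ≈ 0.002.
So the probability of at least one match is 1 − 0.002 = 0.998.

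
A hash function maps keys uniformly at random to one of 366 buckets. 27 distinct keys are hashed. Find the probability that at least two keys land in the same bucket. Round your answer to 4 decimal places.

0.6258

It's easier to compute the probability that all 27 are distinct.
P(all distinct) = 366/366 · 365/366 · ··· · 340/366 ≈ 0.3742.
So the probability of at least one match is 1 − 0.3742 = 0.6258.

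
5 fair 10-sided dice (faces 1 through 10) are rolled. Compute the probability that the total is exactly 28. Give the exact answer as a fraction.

There are 10^5 = 100000 equally likely outcomes.
The number of ordered 5-tuples from {1,…,10} summing to 28 is 6000.
P(sum = 28) = 6000/100000 = 3/50.

3/50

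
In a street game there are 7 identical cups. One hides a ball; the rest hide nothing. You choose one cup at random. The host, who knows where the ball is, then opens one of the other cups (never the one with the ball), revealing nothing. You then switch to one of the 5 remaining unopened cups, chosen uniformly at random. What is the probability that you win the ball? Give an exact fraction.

Your original cup holds the ball with probability 1/7, so the other 6 collectively hold it with probability 6/7.
The host can always find an empty cup to open, so this doesn't change that 6/7; it is now spread over the 5 remaining unopened cups.
P(win by switching) = (6/7) · (1/5) = 6/35.

6/35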